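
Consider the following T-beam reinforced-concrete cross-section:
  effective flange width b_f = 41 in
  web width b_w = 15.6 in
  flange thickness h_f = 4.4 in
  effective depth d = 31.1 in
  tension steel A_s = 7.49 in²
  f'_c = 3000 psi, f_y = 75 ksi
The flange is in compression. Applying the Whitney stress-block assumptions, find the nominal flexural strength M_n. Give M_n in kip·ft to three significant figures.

M_n ≈ 1320 kip·ft

Tension: T = A_s f_y = 7.49 × 75 = 561.75 kips.
Try a within the flange: a = T/(0.85 f'_c b_f) = 561.75/(0.85 × 3 × 41) = 5.373 in.
a = 5.373 > h_f = 4.4 in: the block extends into the web. Split into flange-overhang and web parts.
C_f = 0.85 f'_c (b_f − b_w) h_f = 0.85 × 3 × (41 − 15.6) × 4.4 = 285.0 kips.
Remaining web compression depth: a_w = (T − C_f)/(0.85 f'_c b_w) = (561.75 − 285.0)/(0.85 × 3 × 15.6) = 6.957 in.
M_n = C_f(d − h_f/2) + (T − C_f)(d − a_w/2) = 285.0 × (31.1 − 2.2) + 276.75 × (31.1 − 3.4785) = 8236.5 + 7644.3 = 15880.8 kip·in.
M_n = 15880.8/12 = 1323.40 kip·ft.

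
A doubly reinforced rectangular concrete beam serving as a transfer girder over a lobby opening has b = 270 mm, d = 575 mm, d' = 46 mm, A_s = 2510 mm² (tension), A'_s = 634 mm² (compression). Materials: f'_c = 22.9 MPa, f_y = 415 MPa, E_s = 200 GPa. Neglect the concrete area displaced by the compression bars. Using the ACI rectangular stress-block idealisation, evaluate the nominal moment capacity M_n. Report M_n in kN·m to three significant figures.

M_n ≈ 529 kN·m

Assume both tension and compression steel yield.
Net tension couple steel: A_s − A'_s = 1876 mm².
a = (A_s − A'_s) f_y / (0.85 f'_c b) = 778540/(0.85 × 22.9 × 270) = 148.14 mm.
c = a/β₁ = 148.14/0.85 = 174.28 mm; ε'_s = 0.003(c − d')/c = 0.0022 ≥ f_y/E_s = 0.0021, so compression steel does yield.
M_n = (A_s − A'_s) f_y (d − a/2) + A'_s f_y (d − d') = [778540 × (575 − 74.07) + 263110 × (575 − 46)] × 10⁻⁶ = 389.99 + 139.19 = 529.18 kN·m.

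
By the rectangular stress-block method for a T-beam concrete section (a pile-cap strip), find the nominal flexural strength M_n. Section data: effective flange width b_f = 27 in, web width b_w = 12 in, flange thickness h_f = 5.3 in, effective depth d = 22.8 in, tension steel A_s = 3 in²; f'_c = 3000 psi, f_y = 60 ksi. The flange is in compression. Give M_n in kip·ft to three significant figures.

Tension: T = A_s f_y = 3 × 60 = 180 kips.
Try a within the flange: a = T/(0.85 f'_c b_f) = 180/(0.85 × 3 × 27) = 2.614 in.
Since a = 2.614 ≤ h_f = 5.3 in, the stress block lies entirely in the flange; analyse as a rectangular beam of width b_f.
M_n = T(d − a/2) = 180 × (22.8 − 1.307) = 3868.7 kip·in.
M_n = 3868.7/12 = 322.39 kip·ft.

M_n ≈ 322 kip·ft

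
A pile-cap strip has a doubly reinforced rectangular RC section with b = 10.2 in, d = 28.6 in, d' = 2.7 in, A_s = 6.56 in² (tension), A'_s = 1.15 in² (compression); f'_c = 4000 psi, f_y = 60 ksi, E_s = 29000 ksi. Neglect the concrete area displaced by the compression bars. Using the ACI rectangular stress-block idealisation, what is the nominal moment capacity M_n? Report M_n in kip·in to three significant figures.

M_n ≈ 9550 kip·in

Assume both steels yield.
a = (A_s − A'_s) f_y/(0.85 f'_c b) = (6.56 − 1.15) × 60/(0.85 × 4 × 10.2) = 9.360 in.
c = a/β₁ = 9.360/0.85 = 11.012 in; ε'_s = 0.003(c − d')/c = 0.0023 ≥ ε_y = 0.0021, so the compression steel yields.
M_n = (A_s − A'_s) f_y (d − a/2) + A'_s f_y (d − d') = 324.6 × (28.6 − 4.68) + 69 × (28.6 − 2.7) = 7764.4 + 1787.1 = 9551.5 kip·in.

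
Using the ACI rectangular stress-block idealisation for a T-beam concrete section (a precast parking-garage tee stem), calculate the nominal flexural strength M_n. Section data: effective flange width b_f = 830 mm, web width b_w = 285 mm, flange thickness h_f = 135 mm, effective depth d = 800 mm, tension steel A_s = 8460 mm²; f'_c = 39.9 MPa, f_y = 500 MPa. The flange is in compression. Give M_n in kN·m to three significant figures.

Tension: T = A_s f_y = 8460 × 500 = 4230000 N.
Try a within the flange: a = T/(0.85 f'_c b_f) = 4230000/(0.85 × 39.9 × 830) = 150.27 mm.
a = 150.27 > h_f = 135 mm: the block extends into the web. Split into flange-overhang and web parts.
C_f = 0.85 f'_c (b_f − b_w) h_f = 0.85 × 39.9 × (830 − 285) × 135 = 2495296 N.
Remaining web compression depth: a_w = (T − C_f)/(0.85 f'_c b_w) = (4230000 − 2495296)/(0.85 × 39.9 × 285) = 179.47 mm.
M_n = C_f(d − h_f/2) + (T − C_f)(d − a_w/2) = 2495296 × (800 − 67.5) + 1734704 × (800 − 89.735) = 1827.80 + 1232.10 = 3059.90 × 10⁶ N·mm.
M_n = 3059.90 kN·m.

M_n ≈ 3060 kN·m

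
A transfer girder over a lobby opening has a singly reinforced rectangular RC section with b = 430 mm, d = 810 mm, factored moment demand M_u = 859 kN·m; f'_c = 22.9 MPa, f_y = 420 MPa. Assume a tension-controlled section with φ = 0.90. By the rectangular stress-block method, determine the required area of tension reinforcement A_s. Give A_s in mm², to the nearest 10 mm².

M_n = M_u/φ = 859/0.90 = 954.444 kN·m.
With M_n = 0.85 f'_c a b (d − a/2), solve the quadratic for a:
a = d − √(d² − 2M_n/(0.85 f'_c b)) = 810 − √(810² − 2 × 954.444×10⁶/(0.85 × 22.9 × 430)) = 155.76 mm.
A_s = 0.85 f'_c a b / f_y = 0.85 × 22.9 × 155.76 × 430 / 420 = 3104.1 mm².

A_s ≈ 3100 mm²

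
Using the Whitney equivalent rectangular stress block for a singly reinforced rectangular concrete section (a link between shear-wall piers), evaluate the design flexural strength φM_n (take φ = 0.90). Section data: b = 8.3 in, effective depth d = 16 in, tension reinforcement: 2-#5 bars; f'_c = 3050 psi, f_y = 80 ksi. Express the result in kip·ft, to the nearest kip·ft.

A_s = 2 × 0.31 = 0.62 in².
T = A_s f_y = 0.62 × 80 = 49.6 kips.
a = T/(0.85 f'_c b) = 49.6/(0.85 × 3.05 × 8.3) = 2.305 in.
M_n = T(d − a/2) = 49.6 × (16 − 1.1525) = 736.4 kip·in = 736.4/12 = 61.37 kip·ft.
φM_n = 0.90 × 61.37 = 55.23 kip·ft.

φM_n ≈ 55 kip·ft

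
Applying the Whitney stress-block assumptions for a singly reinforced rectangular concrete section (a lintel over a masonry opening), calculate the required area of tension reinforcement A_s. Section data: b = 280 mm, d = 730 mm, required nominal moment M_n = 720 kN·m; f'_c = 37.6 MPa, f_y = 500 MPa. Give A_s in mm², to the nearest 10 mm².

A_s ≈ 2150 mm²

With M_n = 0.85 f'_c a b (d − a/2), solve the quadratic for a:
a = d − √(d² − 2M_n/(0.85 f'_c b)) = 730 − √(730² − 2 × 720×10⁶/(0.85 × 37.6 × 280)) = 120.09 mm.
A_s = 0.85 f'_c a b / f_y = 0.85 × 37.6 × 120.09 × 280 / 500 = 2149.3 mm².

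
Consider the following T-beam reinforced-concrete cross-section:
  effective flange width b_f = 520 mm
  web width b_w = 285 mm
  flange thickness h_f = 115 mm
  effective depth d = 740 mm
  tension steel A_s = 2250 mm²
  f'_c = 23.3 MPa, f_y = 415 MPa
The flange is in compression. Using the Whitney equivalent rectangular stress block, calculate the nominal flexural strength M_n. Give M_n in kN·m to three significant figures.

Tension: T = A_s f_y = 2250 × 415 = 933750 N.
Try a within the flange: a = T/(0.85 f'_c b_f) = 933750/(0.85 × 23.3 × 520) = 90.67 mm.
Since a = 90.67 ≤ h_f = 115 mm, the stress block lies entirely in the flange; analyse as a rectangular beam of width b_f.
M_n = T(d − a/2) = 933750 × (740 − 45.335) = 648.64 × 10⁶ N·mm.
M_n = 648.64 kN·m.

M_n ≈ 649 kN·m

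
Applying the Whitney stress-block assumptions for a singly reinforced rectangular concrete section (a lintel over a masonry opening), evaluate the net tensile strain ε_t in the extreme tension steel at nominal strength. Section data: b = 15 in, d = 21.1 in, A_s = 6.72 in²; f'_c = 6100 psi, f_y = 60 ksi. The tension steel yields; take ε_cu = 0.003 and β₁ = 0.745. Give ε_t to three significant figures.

ε_t ≈ 0.00610

a = A_s f_y/(0.85 f'_c b) = 5.184 in.
β₁ = 0.745, so c = a/β₁ = 5.184/0.745 = 6.958 in.
From the linear strain diagram with ε_cu = 0.003: ε_t = 0.003 (d − c)/c = 0.003 × (21.1 − 6.958)/6.958 = 0.00610.
Since ε_t ≥ 0.005, the section is tension-controlled.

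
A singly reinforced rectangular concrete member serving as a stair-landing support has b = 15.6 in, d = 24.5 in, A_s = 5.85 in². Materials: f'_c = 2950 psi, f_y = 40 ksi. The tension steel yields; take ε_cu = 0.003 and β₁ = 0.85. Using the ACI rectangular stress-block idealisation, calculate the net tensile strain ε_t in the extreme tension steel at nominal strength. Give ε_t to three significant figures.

a = A_s f_y/(0.85 f'_c b) = 5.982 in.
β₁ = 0.85, so c = a/β₁ = 5.982/0.85 = 7.038 in.
From the linear strain diagram with ε_cu = 0.003: ε_t = 0.003 (d − c)/c = 0.003 × (24.5 − 7.038)/7.038 = 0.00744.
Since ε_t ≥ 0.005, the section is tension-controlled.

ε_t ≈ 0.00744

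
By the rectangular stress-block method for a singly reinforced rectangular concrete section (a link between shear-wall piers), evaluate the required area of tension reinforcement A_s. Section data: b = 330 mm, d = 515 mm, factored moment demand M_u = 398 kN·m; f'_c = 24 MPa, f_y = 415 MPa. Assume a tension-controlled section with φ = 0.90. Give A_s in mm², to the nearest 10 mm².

M_n = M_u/φ = 398/0.90 = 442.222 kN·m.
With M_n = 0.85 f'_c a b (d − a/2), solve the quadratic for a:
a = d − √(d² − 2M_n/(0.85 f'_c b)) = 515 − √(515² − 2 × 442.222×10⁶/(0.85 × 24 × 330)) = 149.15 mm.
A_s = 0.85 f'_c a b / f_y = 0.85 × 24 × 149.15 × 330 / 415 = 2419.5 mm².

A_s ≈ 2420 mm²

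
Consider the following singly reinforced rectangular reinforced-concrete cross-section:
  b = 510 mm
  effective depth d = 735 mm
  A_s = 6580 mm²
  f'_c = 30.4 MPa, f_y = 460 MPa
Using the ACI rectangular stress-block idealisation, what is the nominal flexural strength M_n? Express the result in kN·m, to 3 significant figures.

T = A_s f_y = 6580 × 460 = 3026800 N = 3026.8 kN.
From C = T: a = T/(0.85 f'_c b) = 3026800/(0.85 × 30.4 × 510) = 229.68 mm.
M_n = T(d − a/2) = 3026.8 kN × (735 − 114.84) mm = 1877.10 kN·m.

M_n ≈ 1880 kN·m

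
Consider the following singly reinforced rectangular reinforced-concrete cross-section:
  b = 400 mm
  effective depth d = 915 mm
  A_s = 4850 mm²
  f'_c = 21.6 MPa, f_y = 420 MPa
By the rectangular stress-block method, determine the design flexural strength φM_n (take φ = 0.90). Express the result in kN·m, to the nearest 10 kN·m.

φM_n ≈ 1420 kN·m

T = A_s f_y = 4850 × 420 = 2037000 N = 2037 kN.
From C = T: a = T/(0.85 f'_c b) = 2037000/(0.85 × 21.6 × 400) = 277.37 mm.
M_n = T(d − a/2) = 2037 kN × (915 − 138.685) mm = 1581.35 kN·m.
φM_n = 0.90 × 1581.35 = 1423.22 kN·m.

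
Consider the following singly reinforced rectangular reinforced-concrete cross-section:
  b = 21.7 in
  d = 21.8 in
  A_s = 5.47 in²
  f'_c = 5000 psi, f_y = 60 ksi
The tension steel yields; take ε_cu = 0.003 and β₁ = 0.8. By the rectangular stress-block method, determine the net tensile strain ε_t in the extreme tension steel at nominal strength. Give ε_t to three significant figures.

a = A_s f_y/(0.85 f'_c b) = 3.559 in.
β₁ = 0.8, so c = a/β₁ = 3.559/0.8 = 4.449 in.
From the linear strain diagram with ε_cu = 0.003: ε_t = 0.003 (d − c)/c = 0.003 × (21.8 − 4.449)/4.449 = 0.0117.
Since ε_t ≥ 0.005, the section is tension-controlled.

ε_t ≈ 0.0117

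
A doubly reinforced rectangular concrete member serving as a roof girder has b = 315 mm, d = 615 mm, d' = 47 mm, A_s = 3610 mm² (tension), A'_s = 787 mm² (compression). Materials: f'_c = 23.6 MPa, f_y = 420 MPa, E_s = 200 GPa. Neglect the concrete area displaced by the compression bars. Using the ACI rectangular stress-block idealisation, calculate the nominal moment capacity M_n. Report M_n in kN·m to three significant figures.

M_n ≈ 806 kN·m

Assume both tension and compression steel yield.
Net tension couple steel: A_s − A'_s = 2823 mm².
a = (A_s − A'_s) f_y / (0.85 f'_c b) = 1185660/(0.85 × 23.6 × 315) = 187.64 mm.
c = a/β₁ = 187.64/0.85 = 220.75 mm; ε'_s = 0.003(c − d')/c = 0.0024 ≥ f_y/E_s = 0.0021, so compression steel does yield.
M_n = (A_s − A'_s) f_y (d − a/2) + A'_s f_y (d − d') = [1185660 × (615 − 93.82) + 330540 × (615 − 47)] × 10⁻⁶ = 617.94 + 187.75 = 805.69 kN·m.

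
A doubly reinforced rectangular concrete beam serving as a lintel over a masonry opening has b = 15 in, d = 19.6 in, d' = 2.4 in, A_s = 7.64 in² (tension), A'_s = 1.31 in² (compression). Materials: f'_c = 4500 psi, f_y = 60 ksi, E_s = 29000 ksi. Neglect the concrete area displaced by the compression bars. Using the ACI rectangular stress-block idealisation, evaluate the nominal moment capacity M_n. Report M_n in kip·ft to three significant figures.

M_n ≈ 628 kip·ft

Assume both steels yield.
a = (A_s − A'_s) f_y/(0.85 f'_c b) = (7.64 − 1.31) × 60/(0.85 × 4.5 × 15) = 6.620 in.
c = a/β₁ = 6.620/0.825 = 8.024 in; ε'_s = 0.003(c − d')/c = 0.0021 ≥ ε_y = 0.0021, so the compression steel yields.
M_n = (A_s − A'_s) f_y (d − a/2) + A'_s f_y (d − d') = 379.8 × (19.6 − 3.31) + 78.6 × (19.6 − 2.4) = 6186.9 + 1351.9 = 7538.8 kip·in = 7538.8/12 = 628.23 kip·ft.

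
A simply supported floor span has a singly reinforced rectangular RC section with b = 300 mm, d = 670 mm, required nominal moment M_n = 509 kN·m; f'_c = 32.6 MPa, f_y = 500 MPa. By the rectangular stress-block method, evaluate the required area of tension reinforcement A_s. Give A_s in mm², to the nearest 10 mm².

A_s ≈ 1640 mm²

With M_n = 0.85 f'_c a b (d − a/2), solve the quadratic for a:
a = d − √(d² − 2M_n/(0.85 f'_c b)) = 670 − √(670² − 2 × 509×10⁶/(0.85 × 32.6 × 300)) = 98.65 mm.
A_s = 0.85 f'_c a b / f_y = 0.85 × 32.6 × 98.65 × 300 / 500 = 1640.2 mm².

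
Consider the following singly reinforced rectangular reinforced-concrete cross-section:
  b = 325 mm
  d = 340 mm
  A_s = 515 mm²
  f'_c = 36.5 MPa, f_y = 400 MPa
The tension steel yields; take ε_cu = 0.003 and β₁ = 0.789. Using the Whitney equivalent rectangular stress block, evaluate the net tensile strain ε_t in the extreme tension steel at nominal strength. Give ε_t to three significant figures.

a = A_s f_y/(0.85 f'_c b) = 20.43 mm.
β₁ = 0.789, so c = a/β₁ = 20.43/0.789 = 25.89 mm.
From the linear strain diagram with ε_cu = 0.003: ε_t = 0.003 (d − c)/c = 0.003 × (340 − 25.89)/25.89 = 0.0364.
Since ε_t ≥ 0.005, the section is tension-controlled.

ε_t ≈ 0.0364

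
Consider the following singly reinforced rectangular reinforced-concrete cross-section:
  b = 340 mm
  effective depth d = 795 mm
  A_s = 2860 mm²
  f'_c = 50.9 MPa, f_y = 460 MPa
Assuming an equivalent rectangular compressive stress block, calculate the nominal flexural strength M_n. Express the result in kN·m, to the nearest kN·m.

T = A_s f_y = 2860 × 460 = 1315600 N = 1315.6 kN.
From C = T: a = T/(0.85 f'_c b) = 1315600/(0.85 × 50.9 × 340) = 89.44 mm.
M_n = T(d − a/2) = 1315.6 kN × (795 − 44.72) mm = 987.07 kN·m.

M_n ≈ 987 kN·m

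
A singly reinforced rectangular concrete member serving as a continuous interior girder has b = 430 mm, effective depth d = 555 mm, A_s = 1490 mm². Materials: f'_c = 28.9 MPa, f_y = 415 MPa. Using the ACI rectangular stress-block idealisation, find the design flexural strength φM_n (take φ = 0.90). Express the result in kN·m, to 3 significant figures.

T = A_s f_y = 1490 × 415 = 618350 N = 618.35 kN.
From C = T: a = T/(0.85 f'_c b) = 618350/(0.85 × 28.9 × 430) = 58.54 mm.
M_n = T(d − a/2) = 618.35 kN × (555 − 29.27) mm = 325.09 kN·m.
φM_n = 0.90 × 325.09 = 292.58 kN·m.

φM_n ≈ 293 kN·m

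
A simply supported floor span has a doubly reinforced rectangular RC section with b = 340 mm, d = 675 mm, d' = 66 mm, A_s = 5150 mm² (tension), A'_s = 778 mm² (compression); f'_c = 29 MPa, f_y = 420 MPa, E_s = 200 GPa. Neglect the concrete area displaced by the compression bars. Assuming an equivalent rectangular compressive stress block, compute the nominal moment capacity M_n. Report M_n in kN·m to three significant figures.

Assume both tension and compression steel yield.
Net tension couple steel: A_s − A'_s = 4372 mm².
a = (A_s − A'_s) f_y / (0.85 f'_c b) = 1836240/(0.85 × 29 × 340) = 219.10 mm.
c = a/β₁ = 219.10/0.843 = 259.91 mm; ε'_s = 0.003(c − d')/c = 0.0022 ≥ f_y/E_s = 0.0021, so compression steel does yield.
M_n = (A_s − A'_s) f_y (d − a/2) + A'_s f_y (d − d') = [1836240 × (675 − 109.55) + 326760 × (675 − 66)] × 10⁻⁶ = 1038.30 + 199.00 = 1237.30 kN·m.

M_n ≈ 1240 kN·m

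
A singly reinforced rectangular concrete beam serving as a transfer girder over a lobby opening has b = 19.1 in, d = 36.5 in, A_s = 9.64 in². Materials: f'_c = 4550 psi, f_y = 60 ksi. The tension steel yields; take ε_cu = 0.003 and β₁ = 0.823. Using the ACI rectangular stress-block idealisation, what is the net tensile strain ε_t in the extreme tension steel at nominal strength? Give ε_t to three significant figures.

ε_t ≈ 0.00851

a = A_s f_y/(0.85 f'_c b) = 7.830 in.
β₁ = 0.823, so c = a/β₁ = 7.830/0.823 = 9.514 in.
From the linear strain diagram with ε_cu = 0.003: ε_t = 0.003 (d − c)/c = 0.003 × (36.5 − 9.514)/9.514 = 0.00851.
Since ε_t ≥ 0.005, the section is tension-controlled.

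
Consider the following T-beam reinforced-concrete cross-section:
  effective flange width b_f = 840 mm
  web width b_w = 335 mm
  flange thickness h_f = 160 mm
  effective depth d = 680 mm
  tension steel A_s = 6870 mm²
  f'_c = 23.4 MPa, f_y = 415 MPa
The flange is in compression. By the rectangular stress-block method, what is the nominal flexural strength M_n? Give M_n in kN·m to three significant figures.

M_n ≈ 1690 kN·m

Tension: T = A_s f_y = 6870 × 415 = 2851050 N.
Try a within the flange: a = T/(0.85 f'_c b_f) = 2851050/(0.85 × 23.4 × 840) = 170.64 mm.
a = 170.64 > h_f = 160 mm: the block extends into the web. Split into flange-overhang and web parts.
C_f = 0.85 f'_c (b_f − b_w) h_f = 0.85 × 23.4 × (840 − 335) × 160 = 1607112 N.
Remaining web compression depth: a_w = (T − C_f)/(0.85 f'_c b_w) = (2851050 − 1607112)/(0.85 × 23.4 × 335) = 186.69 mm.
M_n = C_f(d − h_f/2) + (T − C_f)(d − a_w/2) = 1607112 × (680 − 80) + 1243938 × (680 − 93.345) = 964.27 + 729.76 = 1694.03 × 10⁶ N·mm.
M_n = 1694.03 kN·m.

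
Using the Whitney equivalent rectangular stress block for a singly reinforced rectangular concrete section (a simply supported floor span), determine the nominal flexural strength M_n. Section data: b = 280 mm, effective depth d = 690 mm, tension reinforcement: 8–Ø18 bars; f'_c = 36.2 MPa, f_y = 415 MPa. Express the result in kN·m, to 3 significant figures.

A_s = 8 × 254 = 2032 mm².
T = A_s f_y = 2032 × 415 = 843280 N = 843.28 kN.
From C = T: a = T/(0.85 f'_c b) = 843280/(0.85 × 36.2 × 280) = 97.88 mm.
M_n = T(d − a/2) = 843.28 kN × (690 − 48.94) mm = 540.59 kN·m.

M_n ≈ 541 kN·m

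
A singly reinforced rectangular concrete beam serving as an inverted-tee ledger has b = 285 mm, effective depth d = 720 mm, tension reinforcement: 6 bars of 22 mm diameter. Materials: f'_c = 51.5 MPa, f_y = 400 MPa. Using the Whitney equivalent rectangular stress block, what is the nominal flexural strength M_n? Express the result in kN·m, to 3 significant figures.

A_s = 6 × 380 = 2280 mm².
T = A_s f_y = 2280 × 400 = 912000 N = 912 kN.
From C = T: a = T/(0.85 f'_c b) = 912000/(0.85 × 51.5 × 285) = 73.10 mm.
M_n = T(d − a/2) = 912 kN × (720 − 36.55) mm = 623.31 kN·m.

M_n ≈ 623 kN·m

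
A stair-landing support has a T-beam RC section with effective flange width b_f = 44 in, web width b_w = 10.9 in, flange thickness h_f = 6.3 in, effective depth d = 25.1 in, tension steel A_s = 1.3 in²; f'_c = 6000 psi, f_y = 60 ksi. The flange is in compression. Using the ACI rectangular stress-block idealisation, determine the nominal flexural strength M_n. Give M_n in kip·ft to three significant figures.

M_n ≈ 162 kip·ft

Tension: T = A_s f_y = 1.3 × 60 = 78 kips.
Try a within the flange: a = T/(0.85 f'_c b_f) = 78/(0.85 × 6 × 44) = 0.348 in.
Since a = 0.348 ≤ h_f = 6.3 in, the stress block lies entirely in the flange; analyse as a rectangular beam of width b_f.
M_n = T(d − a/2) = 78 × (25.1 − 0.174) = 1944.2 kip·in.
M_n = 1944.2/12 = 162.02 kip·ft.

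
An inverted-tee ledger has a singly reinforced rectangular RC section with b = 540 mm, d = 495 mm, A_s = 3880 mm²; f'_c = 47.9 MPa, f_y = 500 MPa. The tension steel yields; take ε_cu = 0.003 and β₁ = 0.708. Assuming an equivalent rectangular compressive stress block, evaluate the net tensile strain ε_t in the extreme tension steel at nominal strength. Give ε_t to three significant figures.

a = A_s f_y/(0.85 f'_c b) = 88.24 mm.
β₁ = 0.708, so c = a/β₁ = 88.24/0.708 = 124.63 mm.
From the linear strain diagram with ε_cu = 0.003: ε_t = 0.003 (d − c)/c = 0.003 × (495 − 124.63)/124.63 = 0.00892.
Since ε_t ≥ 0.005, the section is tension-controlled.

ε_t ≈ 0.00892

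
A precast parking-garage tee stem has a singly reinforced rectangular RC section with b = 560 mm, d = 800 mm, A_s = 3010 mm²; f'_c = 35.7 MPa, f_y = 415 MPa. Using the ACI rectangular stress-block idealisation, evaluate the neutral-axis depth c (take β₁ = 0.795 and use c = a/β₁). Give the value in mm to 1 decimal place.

T = A_s f_y = 3010 × 415 = 1249150 N = 1249.15 kN.
Setting C = 0.85 f'_c a b equal to T: a = 1249150/(0.85 × 35.7 × 560) = 73.509 mm.
With β₁ = 0.795, c = a/β₁ = 73.509/0.795 = 92.5 mm.

c ≈ 92.5 mm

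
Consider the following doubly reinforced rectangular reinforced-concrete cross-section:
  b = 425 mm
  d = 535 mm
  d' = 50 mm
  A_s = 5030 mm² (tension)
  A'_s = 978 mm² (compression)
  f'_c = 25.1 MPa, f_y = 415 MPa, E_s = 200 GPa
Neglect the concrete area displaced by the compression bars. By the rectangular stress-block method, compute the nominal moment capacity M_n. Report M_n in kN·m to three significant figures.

M_n ≈ 941 kN·m

Assume both tension and compression steel yield.
Net tension couple steel: A_s − A'_s = 4052 mm².
a = (A_s − A'_s) f_y / (0.85 f'_c b) = 1681580/(0.85 × 25.1 × 425) = 185.45 mm.
c = a/β₁ = 185.45/0.85 = 218.18 mm; ε'_s = 0.003(c − d')/c = 0.0023 ≥ f_y/E_s = 0.0021, so compression steel does yield.
M_n = (A_s − A'_s) f_y (d − a/2) + A'_s f_y (d − d') = [1681580 × (535 − 92.725) + 405870 × (535 − 50)] × 10⁻⁶ = 743.72 + 196.85 = 940.57 kN·m.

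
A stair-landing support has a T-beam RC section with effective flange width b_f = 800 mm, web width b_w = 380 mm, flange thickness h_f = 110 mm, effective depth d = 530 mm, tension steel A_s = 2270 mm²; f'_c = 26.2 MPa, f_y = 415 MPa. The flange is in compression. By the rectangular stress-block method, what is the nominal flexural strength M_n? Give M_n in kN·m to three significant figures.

Tension: T = A_s f_y = 2270 × 415 = 942050 N.
Try a within the flange: a = T/(0.85 f'_c b_f) = 942050/(0.85 × 26.2 × 800) = 52.88 mm.
Since a = 52.88 ≤ h_f = 110 mm, the stress block lies entirely in the flange; analyse as a rectangular beam of width b_f.
M_n = T(d − a/2) = 942050 × (530 − 26.44) = 474.38 × 10⁶ N·mm.
M_n = 474.38 kN·m.

M_n ≈ 474 kN·m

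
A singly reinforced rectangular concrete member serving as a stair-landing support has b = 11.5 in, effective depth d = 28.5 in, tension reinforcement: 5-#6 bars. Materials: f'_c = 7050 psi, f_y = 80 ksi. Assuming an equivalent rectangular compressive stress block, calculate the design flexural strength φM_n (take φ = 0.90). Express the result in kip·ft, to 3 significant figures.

φM_n ≈ 359 kip·ft

A_s = 5 × 0.44 = 2.2 in².
T = A_s f_y = 2.2 × 80 = 176 kips.
a = T/(0.85 f'_c b) = 176/(0.85 × 7.05 × 11.5) = 2.554 in.
M_n = T(d − a/2) = 176 × (28.5 − 1.277) = 4791.2 kip·in = 4791.2/12 = 399.27 kip·ft.
φM_n = 0.90 × 399.27 = 359.34 kip·ft.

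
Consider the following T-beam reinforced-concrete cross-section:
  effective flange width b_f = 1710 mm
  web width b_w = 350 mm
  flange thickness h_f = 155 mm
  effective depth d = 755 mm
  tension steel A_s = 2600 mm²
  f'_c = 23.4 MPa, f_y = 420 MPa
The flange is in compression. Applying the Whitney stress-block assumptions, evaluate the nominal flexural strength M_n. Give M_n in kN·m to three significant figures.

Tension: T = A_s f_y = 2600 × 420 = 1092000 N.
Try a within the flange: a = T/(0.85 f'_c b_f) = 1092000/(0.85 × 23.4 × 1710) = 32.11 mm.
Since a = 32.11 ≤ h_f = 155 mm, the stress block lies entirely in the flange; analyse as a rectangular beam of width b_f.
M_n = T(d − a/2) = 1092000 × (755 − 16.055) = 806.93 × 10⁶ N·mm.
M_n = 806.93 kN·m.

M_n ≈ 807 kN·m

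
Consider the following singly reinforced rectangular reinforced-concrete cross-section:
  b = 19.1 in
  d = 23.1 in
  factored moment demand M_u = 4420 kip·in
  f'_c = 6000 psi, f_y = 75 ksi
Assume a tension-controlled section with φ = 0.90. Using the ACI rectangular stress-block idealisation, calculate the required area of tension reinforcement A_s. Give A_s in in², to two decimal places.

M_n = M_u/φ = 4420/0.90 = 4911.11 kip·in.
From M_n = 0.85 f'_c a b (d − a/2):
a = d − √(d² − 2M_n/(0.85 f'_c b)) = 23.1 − √(23.1² − 2 × 4911.11/(0.85 × 6 × 19.1)) = 2.297 in.
A_s = 0.85 f'_c a b / f_y = 0.85 × 6 × 2.297 × 19.1 / 75 = 2.983 in².

A_s ≈ 2.98 in²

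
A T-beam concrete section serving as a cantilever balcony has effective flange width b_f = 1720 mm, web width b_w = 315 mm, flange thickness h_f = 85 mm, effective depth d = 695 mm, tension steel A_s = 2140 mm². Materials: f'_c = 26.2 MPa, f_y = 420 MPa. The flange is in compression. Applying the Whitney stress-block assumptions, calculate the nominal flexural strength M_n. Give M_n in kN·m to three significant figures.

Tension: T = A_s f_y = 2140 × 420 = 898800 N.
Try a within the flange: a = T/(0.85 f'_c b_f) = 898800/(0.85 × 26.2 × 1720) = 23.46 mm.
Since a = 23.46 ≤ h_f = 85 mm, the stress block lies entirely in the flange; analyse as a rectangular beam of width b_f.
M_n = T(d − a/2) = 898800 × (695 − 11.73) = 614.12 × 10⁶ N·mm.
M_n = 614.12 kN·m.

M_n ≈ 614 kN·m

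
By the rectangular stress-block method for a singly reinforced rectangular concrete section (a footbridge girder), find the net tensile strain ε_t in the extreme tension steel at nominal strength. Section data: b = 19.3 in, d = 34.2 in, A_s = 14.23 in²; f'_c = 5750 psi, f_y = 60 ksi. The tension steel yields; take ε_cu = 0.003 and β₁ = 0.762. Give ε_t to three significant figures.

a = A_s f_y/(0.85 f'_c b) = 9.051 in.
β₁ = 0.762, so c = a/β₁ = 9.051/0.762 = 11.878 in.
From the linear strain diagram with ε_cu = 0.003: ε_t = 0.003 (d − c)/c = 0.003 × (34.2 − 11.878)/11.878 = 0.00564.
Since ε_t ≥ 0.005, the section is tension-controlled.

ε_t ≈ 0.00564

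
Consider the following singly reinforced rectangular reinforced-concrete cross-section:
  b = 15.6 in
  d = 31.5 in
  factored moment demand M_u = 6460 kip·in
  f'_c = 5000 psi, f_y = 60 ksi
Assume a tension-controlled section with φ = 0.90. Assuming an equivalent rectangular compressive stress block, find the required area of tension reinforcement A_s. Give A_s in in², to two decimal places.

A_s ≈ 4.03 in²

M_n = M_u/φ = 6460/0.90 = 7177.78 kip·in.
From M_n = 0.85 f'_c a b (d − a/2):
a = d − √(d² − 2M_n/(0.85 f'_c b)) = 31.5 − √(31.5² − 2 × 7177.78/(0.85 × 5 × 15.6)) = 3.648 in.
A_s = 0.85 f'_c a b / f_y = 0.85 × 5 × 3.648 × 15.6 / 60 = 4.031 in².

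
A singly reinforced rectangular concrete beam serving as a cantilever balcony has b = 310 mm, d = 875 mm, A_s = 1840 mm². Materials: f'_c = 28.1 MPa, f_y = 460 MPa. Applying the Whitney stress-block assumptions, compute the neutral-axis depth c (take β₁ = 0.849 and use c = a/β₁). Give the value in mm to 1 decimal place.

c ≈ 134.6 mm

T = A_s f_y = 1840 × 460 = 846400 N = 846.4 kN.
Setting C = 0.85 f'_c a b equal to T: a = 846400/(0.85 × 28.1 × 310) = 114.311 mm.
With β₁ = 0.849, c = a/β₁ = 114.311/0.849 = 134.6 mm.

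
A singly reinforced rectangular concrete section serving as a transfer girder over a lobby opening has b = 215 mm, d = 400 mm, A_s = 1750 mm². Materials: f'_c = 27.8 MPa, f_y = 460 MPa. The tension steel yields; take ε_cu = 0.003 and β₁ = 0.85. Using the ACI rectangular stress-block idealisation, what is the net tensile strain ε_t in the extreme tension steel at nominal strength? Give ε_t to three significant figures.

ε_t ≈ 0.00344

a = A_s f_y/(0.85 f'_c b) = 158.45 mm.
β₁ = 0.85, so c = a/β₁ = 158.45/0.85 = 186.41 mm.
From the linear strain diagram with ε_cu = 0.003: ε_t = 0.003 (d − c)/c = 0.003 × (400 − 186.41)/186.41 = 0.00344.
ε_t < 0.004 — the section is over-reinforced for flexure under ACI limits.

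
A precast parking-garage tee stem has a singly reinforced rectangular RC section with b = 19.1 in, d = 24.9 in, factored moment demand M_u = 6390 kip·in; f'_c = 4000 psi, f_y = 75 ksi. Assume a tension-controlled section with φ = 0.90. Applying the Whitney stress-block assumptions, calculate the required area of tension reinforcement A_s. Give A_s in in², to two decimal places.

A_s ≈ 4.21 in²

M_n = M_u/φ = 6390/0.90 = 7100 kip·in.
From M_n = 0.85 f'_c a b (d − a/2):
a = d − √(d² − 2M_n/(0.85 f'_c b)) = 24.9 − √(24.9² − 2 × 7100/(0.85 × 4 × 19.1)) = 4.866 in.
A_s = 0.85 f'_c a b / f_y = 0.85 × 4 × 4.866 × 19.1 / 75 = 4.213 in².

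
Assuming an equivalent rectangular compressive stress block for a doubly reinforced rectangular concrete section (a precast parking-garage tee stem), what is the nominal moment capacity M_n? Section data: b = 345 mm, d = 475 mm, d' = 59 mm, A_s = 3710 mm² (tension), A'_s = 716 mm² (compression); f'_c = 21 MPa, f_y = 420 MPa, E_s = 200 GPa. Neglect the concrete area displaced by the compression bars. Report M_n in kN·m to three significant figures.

Assume both tension and compression steel yield.
Net tension couple steel: A_s − A'_s = 2994 mm².
a = (A_s − A'_s) f_y / (0.85 f'_c b) = 1257480/(0.85 × 21 × 345) = 204.19 mm.
c = a/β₁ = 204.19/0.85 = 240.22 mm; ε'_s = 0.003(c − d')/c = 0.0023 ≥ f_y/E_s = 0.0021, so compression steel does yield.
M_n = (A_s − A'_s) f_y (d − a/2) + A'_s f_y (d − d') = [1257480 × (475 − 102.095) + 300720 × (475 − 59)] × 10⁻⁶ = 468.92 + 125.10 = 594.02 kN·m.

M_n ≈ 594 kN·m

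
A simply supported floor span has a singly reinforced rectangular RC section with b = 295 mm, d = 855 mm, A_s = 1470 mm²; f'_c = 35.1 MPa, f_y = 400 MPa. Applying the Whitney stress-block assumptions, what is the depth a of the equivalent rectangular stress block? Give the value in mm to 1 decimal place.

T = A_s f_y = 1470 × 400 = 588000 N = 588 kN.
Setting C = 0.85 f'_c a b equal to T: a = 588000/(0.85 × 35.1 × 295) = 66.8 mm.

a ≈ 66.8 mm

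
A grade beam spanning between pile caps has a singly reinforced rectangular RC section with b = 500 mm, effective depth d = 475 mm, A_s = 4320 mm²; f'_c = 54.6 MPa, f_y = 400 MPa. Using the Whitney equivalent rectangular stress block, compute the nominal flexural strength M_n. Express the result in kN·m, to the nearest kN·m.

M_n ≈ 756 kN·m

T = A_s f_y = 4320 × 400 = 1728000 N = 1728 kN.
From C = T: a = T/(0.85 f'_c b) = 1728000/(0.85 × 54.6 × 500) = 74.47 mm.
M_n = T(d − a/2) = 1728 kN × (475 − 37.235) mm = 756.46 kN·m.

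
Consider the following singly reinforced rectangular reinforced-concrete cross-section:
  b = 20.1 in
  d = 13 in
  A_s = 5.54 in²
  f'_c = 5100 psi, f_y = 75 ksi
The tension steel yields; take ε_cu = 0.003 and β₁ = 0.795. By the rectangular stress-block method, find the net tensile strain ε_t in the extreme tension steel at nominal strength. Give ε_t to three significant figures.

a = A_s f_y/(0.85 f'_c b) = 4.769 in.
β₁ = 0.795, so c = a/β₁ = 4.769/0.795 = 5.999 in.
From the linear strain diagram with ε_cu = 0.003: ε_t = 0.003 (d − c)/c = 0.003 × (13 − 5.999)/5.999 = 0.00350.
ε_t < 0.004 — the section is over-reinforced for flexure under ACI limits.

ε_t ≈ 0.00350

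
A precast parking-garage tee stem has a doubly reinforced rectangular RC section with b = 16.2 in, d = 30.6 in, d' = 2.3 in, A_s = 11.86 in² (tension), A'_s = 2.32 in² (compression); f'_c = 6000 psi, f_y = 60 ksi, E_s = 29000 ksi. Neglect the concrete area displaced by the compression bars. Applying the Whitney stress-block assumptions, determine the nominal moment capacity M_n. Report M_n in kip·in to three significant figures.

Assume both steels yield.
a = (A_s − A'_s) f_y/(0.85 f'_c b) = (11.86 − 2.32) × 60/(0.85 × 6 × 16.2) = 6.928 in.
c = a/β₁ = 6.928/0.75 = 9.237 in; ε'_s = 0.003(c − d')/c = 0.0023 ≥ ε_y = 0.0021, so the compression steel yields.
M_n = (A_s − A'_s) f_y (d − a/2) + A'_s f_y (d − d') = 572.4 × (30.6 − 3.464) + 139.2 × (30.6 − 2.3) = 15532.6 + 3939.4 = 19472.0 kip·in.

M_n ≈ 19500 kip·in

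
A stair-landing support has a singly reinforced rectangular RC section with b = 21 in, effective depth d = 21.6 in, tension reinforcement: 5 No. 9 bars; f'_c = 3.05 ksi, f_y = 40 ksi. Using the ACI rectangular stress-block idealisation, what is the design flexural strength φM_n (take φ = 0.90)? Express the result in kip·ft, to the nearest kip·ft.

A_s = 5 × 1 = 5 in².
T = A_s f_y = 5 × 40 = 200 kips.
a = T/(0.85 f'_c b) = 200/(0.85 × 3.05 × 21) = 3.674 in.
M_n = T(d − a/2) = 200 × (21.6 − 1.837) = 3952.6 kip·in = 3952.6/12 = 329.38 kip·ft.
φM_n = 0.90 × 329.38 = 296.44 kip·ft.

φM_n ≈ 296 kip·ft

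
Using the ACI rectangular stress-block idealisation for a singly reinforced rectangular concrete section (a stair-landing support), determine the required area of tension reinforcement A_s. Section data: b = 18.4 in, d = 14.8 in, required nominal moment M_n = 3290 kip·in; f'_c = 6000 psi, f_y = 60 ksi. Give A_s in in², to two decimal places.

From M_n = 0.85 f'_c a b (d − a/2):
a = d − √(d² − 2M_n/(0.85 f'_c b)) = 14.8 − √(14.8² − 2 × 3290/(0.85 × 6 × 18.4)) = 2.597 in.
A_s = 0.85 f'_c a b / f_y = 0.85 × 6 × 2.597 × 18.4 / 60 = 4.062 in².

A_s ≈ 4.06 in²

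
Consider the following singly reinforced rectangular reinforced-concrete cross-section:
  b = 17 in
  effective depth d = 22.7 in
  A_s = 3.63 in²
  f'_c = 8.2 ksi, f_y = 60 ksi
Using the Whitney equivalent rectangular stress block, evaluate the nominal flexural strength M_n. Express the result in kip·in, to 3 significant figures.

T = A_s f_y = 3.63 × 60 = 217.8 kips.
a = T/(0.85 f'_c b) = 217.8/(0.85 × 8.2 × 17) = 1.838 in.
M_n = T(d − a/2) = 217.8 × (22.7 − 0.919) = 4743.9 kip·in.

M_n ≈ 4740 kip·in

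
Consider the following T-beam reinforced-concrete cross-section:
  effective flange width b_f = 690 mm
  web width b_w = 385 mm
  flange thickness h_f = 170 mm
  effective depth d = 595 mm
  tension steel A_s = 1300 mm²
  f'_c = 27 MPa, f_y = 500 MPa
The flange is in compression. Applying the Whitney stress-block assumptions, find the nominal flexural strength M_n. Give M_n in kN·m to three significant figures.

M_n ≈ 373 kN·m

Tension: T = A_s f_y = 1300 × 500 = 650000 N.
Try a within the flange: a = T/(0.85 f'_c b_f) = 650000/(0.85 × 27 × 690) = 41.05 mm.
Since a = 41.05 ≤ h_f = 170 mm, the stress block lies entirely in the flange; analyse as a rectangular beam of width b_f.
M_n = T(d − a/2) = 650000 × (595 − 20.525) = 373.41 × 10⁶ N·mm.
M_n = 373.41 kN·m.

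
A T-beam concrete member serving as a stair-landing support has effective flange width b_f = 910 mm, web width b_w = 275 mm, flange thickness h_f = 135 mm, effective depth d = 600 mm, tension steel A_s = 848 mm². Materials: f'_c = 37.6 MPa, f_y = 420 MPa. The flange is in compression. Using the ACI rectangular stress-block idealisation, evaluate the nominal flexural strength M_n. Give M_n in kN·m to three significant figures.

M_n ≈ 212 kN·m

Tension: T = A_s f_y = 848 × 420 = 356160 N.
Try a within the flange: a = T/(0.85 f'_c b_f) = 356160/(0.85 × 37.6 × 910) = 12.25 mm.
Since a = 12.25 ≤ h_f = 135 mm, the stress block lies entirely in the flange; analyse as a rectangular beam of width b_f.
M_n = T(d − a/2) = 356160 × (600 − 6.125) = 211.51 × 10⁶ N·mm.
M_n = 211.51 kN·m.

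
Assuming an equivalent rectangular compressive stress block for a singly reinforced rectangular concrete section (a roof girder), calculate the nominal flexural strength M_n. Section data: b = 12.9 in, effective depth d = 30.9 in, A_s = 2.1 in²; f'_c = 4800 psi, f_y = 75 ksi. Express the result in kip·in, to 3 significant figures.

M_n ≈ 4630 kip·in

T = A_s f_y = 2.1 × 75 = 157.5 kips.
a = T/(0.85 f'_c b) = 157.5/(0.85 × 4.8 × 12.9) = 2.992 in.
M_n = T(d − a/2) = 157.5 × (30.9 − 1.496) = 4631.1 kip·in.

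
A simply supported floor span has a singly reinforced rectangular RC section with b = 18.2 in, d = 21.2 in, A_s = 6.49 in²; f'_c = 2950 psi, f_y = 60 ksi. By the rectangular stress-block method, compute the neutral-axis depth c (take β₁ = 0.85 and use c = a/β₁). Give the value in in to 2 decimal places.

c ≈ 10.04 in

T = A_s f_y = 6.49 × 60 = 389.4 kips.
a = T/(0.85 f'_c b) = 389.4/(0.85 × 2.95 × 18.2) = 8.5326 in.
With β₁ = 0.85, c = a/β₁ = 8.5326/0.85 = 10.04 in.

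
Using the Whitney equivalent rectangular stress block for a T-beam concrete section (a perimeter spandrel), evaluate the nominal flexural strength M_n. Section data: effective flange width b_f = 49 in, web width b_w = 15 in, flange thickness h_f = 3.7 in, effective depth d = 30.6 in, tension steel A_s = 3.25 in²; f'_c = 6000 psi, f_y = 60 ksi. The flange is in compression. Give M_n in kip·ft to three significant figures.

Tension: T = A_s f_y = 3.25 × 60 = 195 kips.
Try a within the flange: a = T/(0.85 f'_c b_f) = 195/(0.85 × 6 × 49) = 0.780 in.
Since a = 0.780 ≤ h_f = 3.7 in, the stress block lies entirely in the flange; analyse as a rectangular beam of width b_f.
M_n = T(d − a/2) = 195 × (30.6 − 0.39) = 5891.0 kip·in.
M_n = 5891.0/12 = 490.92 kip·ft.

M_n ≈ 491 kip·ft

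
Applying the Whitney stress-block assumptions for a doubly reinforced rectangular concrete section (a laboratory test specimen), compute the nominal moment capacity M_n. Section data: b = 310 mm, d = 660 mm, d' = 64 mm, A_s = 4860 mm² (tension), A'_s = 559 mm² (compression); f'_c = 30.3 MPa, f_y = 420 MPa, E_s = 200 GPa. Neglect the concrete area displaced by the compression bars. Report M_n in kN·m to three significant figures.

M_n ≈ 1130 kN·m

Assume both tension and compression steel yield.
Net tension couple steel: A_s − A'_s = 4301 mm².
a = (A_s − A'_s) f_y / (0.85 f'_c b) = 1806420/(0.85 × 30.3 × 310) = 226.25 mm.
c = a/β₁ = 226.25/0.834 = 271.28 mm; ε'_s = 0.003(c − d')/c = 0.0023 ≥ f_y/E_s = 0.0021, so compression steel does yield.
M_n = (A_s − A'_s) f_y (d − a/2) + A'_s f_y (d − d') = [1806420 × (660 − 113.125) + 234780 × (660 − 64)] × 10⁻⁶ = 987.89 + 139.93 = 1127.82 kN·m.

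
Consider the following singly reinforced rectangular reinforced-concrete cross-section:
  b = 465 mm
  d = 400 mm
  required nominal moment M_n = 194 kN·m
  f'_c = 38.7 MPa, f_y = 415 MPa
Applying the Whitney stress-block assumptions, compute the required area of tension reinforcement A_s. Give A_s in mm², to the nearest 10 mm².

With M_n = 0.85 f'_c a b (d − a/2), solve the quadratic for a:
a = d − √(d² − 2M_n/(0.85 f'_c b)) = 400 − √(400² − 2 × 194×10⁶/(0.85 × 38.7 × 465)) = 33.07 mm.
A_s = 0.85 f'_c a b / f_y = 0.85 × 38.7 × 33.07 × 465 / 415 = 1218.9 mm².

A_s ≈ 1220 mm²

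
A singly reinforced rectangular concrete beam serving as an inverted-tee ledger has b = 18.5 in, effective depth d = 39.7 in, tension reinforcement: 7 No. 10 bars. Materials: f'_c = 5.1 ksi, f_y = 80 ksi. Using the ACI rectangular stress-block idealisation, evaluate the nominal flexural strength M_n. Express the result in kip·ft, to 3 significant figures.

M_n ≈ 2090 kip·ft

A_s = 7 × 1.27 = 8.89 in².
T = A_s f_y = 8.89 × 80 = 711.2 kips.
a = T/(0.85 f'_c b) = 711.2/(0.85 × 5.1 × 18.5) = 8.868 in.
M_n = T(d − a/2) = 711.2 × (39.7 − 4.434) = 25081.2 kip·in = 25081.2/12 = 2090.10 kip·ft.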